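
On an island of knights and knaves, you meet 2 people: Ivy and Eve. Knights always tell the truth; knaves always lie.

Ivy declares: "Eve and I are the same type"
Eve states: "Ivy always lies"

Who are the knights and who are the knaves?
Ivy is a knave.
Eve is a knight.

Verification:
- Ivy (knave) says "Eve and I are the same type" - this is FALSE (a lie) because Ivy is a knave and Eve is a knight.
- Eve (knight) says "Ivy always lies" - this is TRUE because Ivy is a knave.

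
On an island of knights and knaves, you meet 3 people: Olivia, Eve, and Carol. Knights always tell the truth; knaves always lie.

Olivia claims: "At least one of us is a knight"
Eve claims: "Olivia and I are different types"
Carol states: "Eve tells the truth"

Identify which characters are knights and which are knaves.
Olivia is a knave.
Eve is a knave.
Carol is a knave.

Verification:
- Olivia (knave) says "At least one of us is a knight" - this is FALSE (a lie) because no one is a knight.
- Eve (knave) says "Olivia and I are different types" - this is FALSE (a lie) because Eve is a knave and Olivia is a knave.
- Carol (knave) says "Eve tells the truth" - this is FALSE (a lie) because Eve is a knave.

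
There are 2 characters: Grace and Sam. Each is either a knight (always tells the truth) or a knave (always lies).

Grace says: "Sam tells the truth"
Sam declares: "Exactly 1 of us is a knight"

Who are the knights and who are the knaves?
Grace is a knave.
Sam is a knave.

Verification:
- Grace (knave) says "Sam tells the truth" - this is FALSE (a lie) because Sam is a knave.
- Sam (knave) says "Exactly 1 of us is a knight" - this is FALSE (a lie) because there are 0 knights.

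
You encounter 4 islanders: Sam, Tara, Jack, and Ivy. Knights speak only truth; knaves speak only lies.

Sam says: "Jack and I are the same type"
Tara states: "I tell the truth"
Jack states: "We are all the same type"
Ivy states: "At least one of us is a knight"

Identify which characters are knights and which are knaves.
Sam is a knight.
Tara is a knight.
Jack is a knight.
Ivy is a knight.

Verification:
- Sam (knight) says "Jack and I are the same type" - this is TRUE because Sam is a knight and Jack is a knight.
- Tara (knight) says "I tell the truth" - this is TRUE because Tara is a knight.
- Jack (knight) says "We are all the same type" - this is TRUE because Sam, Tara, Jack, and Ivy are knights.
- Ivy (knight) says "At least one of us is a knight" - this is TRUE because Sam, Tara, Jack, and Ivy are knights.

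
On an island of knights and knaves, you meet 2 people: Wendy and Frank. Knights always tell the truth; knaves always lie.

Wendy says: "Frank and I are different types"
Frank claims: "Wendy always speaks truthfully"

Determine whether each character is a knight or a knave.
Wendy is a knave.
Frank is a knave.

Verification:
- Wendy (knave) says "Frank and I are different types" - this is FALSE (a lie) because Wendy is a knave and Frank is a knave.
- Frank (knave) says "Wendy always speaks truthfully" - this is FALSE (a lie) because Wendy is a knave.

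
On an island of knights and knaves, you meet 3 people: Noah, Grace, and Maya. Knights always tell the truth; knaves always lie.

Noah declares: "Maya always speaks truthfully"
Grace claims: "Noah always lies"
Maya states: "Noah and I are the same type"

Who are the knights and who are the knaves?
Noah is a knight.
Grace is a knave.
Maya is a knight.

Verification:
- Noah (knight) says "Maya always speaks truthfully" - this is TRUE because Maya is a knight.
- Grace (knave) says "Noah always lies" - this is FALSE (a lie) because Noah is a knight.
- Maya (knight) says "Noah and I are the same type" - this is TRUE because Maya is a knight and Noah is a knight.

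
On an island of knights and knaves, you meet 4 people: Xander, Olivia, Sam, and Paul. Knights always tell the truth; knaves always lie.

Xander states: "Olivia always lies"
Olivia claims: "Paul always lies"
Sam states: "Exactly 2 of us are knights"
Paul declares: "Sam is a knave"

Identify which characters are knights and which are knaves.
Xander is a knave.
Olivia is a knight.
Sam is a knight.
Paul is a knave.

Verification:
- Xander (knave) says "Olivia always lies" - this is FALSE (a lie) because Olivia is a knight.
- Olivia (knight) says "Paul always lies" - this is TRUE because Paul is a knave.
- Sam (knight) says "Exactly 2 of us are knights" - this is TRUE because there are 2 knights.
- Paul (knave) says "Sam is a knave" - this is FALSE (a lie) because Sam is a knight.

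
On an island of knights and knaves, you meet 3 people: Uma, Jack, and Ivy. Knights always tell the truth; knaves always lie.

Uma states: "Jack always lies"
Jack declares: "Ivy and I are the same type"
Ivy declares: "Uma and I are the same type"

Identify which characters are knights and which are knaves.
Uma is a knight.
Jack is a knave.
Ivy is a knight.

Verification:
- Uma (knight) says "Jack always lies" - this is TRUE because Jack is a knave.
- Jack (knave) says "Ivy and I are the same type" - this is FALSE (a lie) because Jack is a knave and Ivy is a knight.
- Ivy (knight) says "Uma and I are the same type" - this is TRUE because Ivy is a knight and Uma is a knight.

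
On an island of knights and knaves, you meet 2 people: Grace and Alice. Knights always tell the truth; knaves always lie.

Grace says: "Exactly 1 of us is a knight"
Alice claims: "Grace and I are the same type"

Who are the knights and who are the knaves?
Grace is a knight.
Alice is a knave.

Verification:
- Grace (knight) says "Exactly 1 of us is a knight" - this is TRUE because there are 1 knights.
- Alice (knave) says "Grace and I are the same type" - this is FALSE (a lie) because Alice is a knave and Grace is a knight.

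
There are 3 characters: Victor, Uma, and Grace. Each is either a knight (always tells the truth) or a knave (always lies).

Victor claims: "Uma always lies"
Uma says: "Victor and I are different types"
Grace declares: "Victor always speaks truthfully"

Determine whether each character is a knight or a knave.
Victor is a knave.
Uma is a knight.
Grace is a knave.

Verification:
- Victor (knave) says "Uma always lies" - this is FALSE (a lie) because Uma is a knight.
- Uma (knight) says "Victor and I are different types" - this is TRUE because Uma is a knight and Victor is a knave.
- Grace (knave) says "Victor always speaks truthfully" - this is FALSE (a lie) because Victor is a knave.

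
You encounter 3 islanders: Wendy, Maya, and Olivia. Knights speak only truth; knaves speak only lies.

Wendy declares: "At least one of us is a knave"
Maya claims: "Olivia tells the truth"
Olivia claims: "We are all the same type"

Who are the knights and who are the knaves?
Wendy is a knight.
Maya is a knave.
Olivia is a knave.

Verification:
- Wendy (knight) says "At least one of us is a knave" - this is TRUE because Maya and Olivia are knaves.
- Maya (knave) says "Olivia tells the truth" - this is FALSE (a lie) because Olivia is a knave.
- Olivia (knave) says "We are all the same type" - this is FALSE (a lie) because Wendy is a knight and Maya and Olivia are knaves.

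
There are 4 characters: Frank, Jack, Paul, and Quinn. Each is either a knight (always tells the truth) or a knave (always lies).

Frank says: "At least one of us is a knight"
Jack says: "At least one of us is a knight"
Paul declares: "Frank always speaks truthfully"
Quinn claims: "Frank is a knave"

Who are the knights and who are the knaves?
Frank is a knight.
Jack is a knight.
Paul is a knight.
Quinn is a knave.

Verification:
- Frank (knight) says "At least one of us is a knight" - this is TRUE because Frank, Jack, and Paul are knights.
- Jack (knight) says "At least one of us is a knight" - this is TRUE because Frank, Jack, and Paul are knights.
- Paul (knight) says "Frank always speaks truthfully" - this is TRUE because Frank is a knight.
- Quinn (knave) says "Frank is a knave" - this is FALSE (a lie) because Frank is a knight.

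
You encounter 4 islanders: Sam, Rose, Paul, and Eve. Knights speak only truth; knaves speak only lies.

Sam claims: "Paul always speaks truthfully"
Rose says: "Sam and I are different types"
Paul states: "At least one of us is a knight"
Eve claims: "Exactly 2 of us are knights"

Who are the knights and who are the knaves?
Sam is a knave.
Rose is a knave.
Paul is a knave.
Eve is a knave.

Verification:
- Sam (knave) says "Paul always speaks truthfully" - this is FALSE (a lie) because Paul is a knave.
- Rose (knave) says "Sam and I are different types" - this is FALSE (a lie) because Rose is a knave and Sam is a knave.
- Paul (knave) says "At least one of us is a knight" - this is FALSE (a lie) because no one is a knight.
- Eve (knave) says "Exactly 2 of us are knights" - this is FALSE (a lie) because there are 0 knights.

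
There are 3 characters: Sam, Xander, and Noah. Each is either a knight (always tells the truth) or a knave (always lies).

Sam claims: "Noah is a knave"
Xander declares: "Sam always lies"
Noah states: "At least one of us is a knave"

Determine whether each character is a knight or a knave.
Sam is a knave.
Xander is a knight.
Noah is a knight.

Verification:
- Sam (knave) says "Noah is a knave" - this is FALSE (a lie) because Noah is a knight.
- Xander (knight) says "Sam always lies" - this is TRUE because Sam is a knave.
- Noah (knight) says "At least one of us is a knave" - this is TRUE because Sam is a knave.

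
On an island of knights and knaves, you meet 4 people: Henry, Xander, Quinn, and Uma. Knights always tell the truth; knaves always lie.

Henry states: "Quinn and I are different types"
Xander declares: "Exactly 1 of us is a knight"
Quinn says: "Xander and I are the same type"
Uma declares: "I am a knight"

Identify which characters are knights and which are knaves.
Henry is a knave.
Xander is a knight.
Quinn is a knave.
Uma is a knave.

Verification:
- Henry (knave) says "Quinn and I are different types" - this is FALSE (a lie) because Henry is a knave and Quinn is a knave.
- Xander (knight) says "Exactly 1 of us is a knight" - this is TRUE because there are 1 knights.
- Quinn (knave) says "Xander and I are the same type" - this is FALSE (a lie) because Quinn is a knave and Xander is a knight.
- Uma (knave) says "I am a knight" - this is FALSE (a lie) because Uma is a knave.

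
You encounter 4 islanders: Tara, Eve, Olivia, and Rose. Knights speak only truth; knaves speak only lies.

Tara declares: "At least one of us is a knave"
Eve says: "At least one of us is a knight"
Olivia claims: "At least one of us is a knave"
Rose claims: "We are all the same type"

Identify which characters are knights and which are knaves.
Tara is a knight.
Eve is a knight.
Olivia is a knight.
Rose is a knave.

Verification:
- Tara (knight) says "At least one of us is a knave" - this is TRUE because Rose is a knave.
- Eve (knight) says "At least one of us is a knight" - this is TRUE because Tara, Eve, and Olivia are knights.
- Olivia (knight) says "At least one of us is a knave" - this is TRUE because Rose is a knave.
- Rose (knave) says "We are all the same type" - this is FALSE (a lie) because Tara, Eve, and Olivia are knights and Rose is a knave.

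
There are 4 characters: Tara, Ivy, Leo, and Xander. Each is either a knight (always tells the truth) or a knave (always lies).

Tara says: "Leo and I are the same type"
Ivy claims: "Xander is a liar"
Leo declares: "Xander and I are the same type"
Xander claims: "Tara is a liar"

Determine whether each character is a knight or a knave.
Tara is a knave.
Ivy is a knave.
Leo is a knight.
Xander is a knight.

Verification:
- Tara (knave) says "Leo and I are the same type" - this is FALSE (a lie) because Tara is a knave and Leo is a knight.
- Ivy (knave) says "Xander is a liar" - this is FALSE (a lie) because Xander is a knight.
- Leo (knight) says "Xander and I are the same type" - this is TRUE because Leo is a knight and Xander is a knight.
- Xander (knight) says "Tara is a liar" - this is TRUE because Tara is a knave.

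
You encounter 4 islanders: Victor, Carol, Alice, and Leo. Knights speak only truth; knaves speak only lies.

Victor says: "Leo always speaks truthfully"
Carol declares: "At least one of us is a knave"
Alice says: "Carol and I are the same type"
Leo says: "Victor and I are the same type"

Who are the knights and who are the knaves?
Victor is a knight.
Carol is a knight.
Alice is a knave.
Leo is a knight.

Verification:
- Victor (knight) says "Leo always speaks truthfully" - this is TRUE because Leo is a knight.
- Carol (knight) says "At least one of us is a knave" - this is TRUE because Alice is a knave.
- Alice (knave) says "Carol and I are the same type" - this is FALSE (a lie) because Alice is a knave and Carol is a knight.
- Leo (knight) says "Victor and I are the same type" - this is TRUE because Leo is a knight and Victor is a knight.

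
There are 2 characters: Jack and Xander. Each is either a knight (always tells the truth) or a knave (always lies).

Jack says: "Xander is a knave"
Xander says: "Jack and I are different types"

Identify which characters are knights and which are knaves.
Jack is a knave.
Xander is a knight.

Verification:
- Jack (knave) says "Xander is a knave" - this is FALSE (a lie) because Xander is a knight.
- Xander (knight) says "Jack and I are different types" - this is TRUE because Xander is a knight and Jack is a knave.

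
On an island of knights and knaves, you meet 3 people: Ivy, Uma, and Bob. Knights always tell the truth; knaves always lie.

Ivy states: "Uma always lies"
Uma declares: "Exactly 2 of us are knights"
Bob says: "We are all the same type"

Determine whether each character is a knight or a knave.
Ivy is a knight.
Uma is a knave.
Bob is a knave.

Verification:
- Ivy (knight) says "Uma always lies" - this is TRUE because Uma is a knave.
- Uma (knave) says "Exactly 2 of us are knights" - this is FALSE (a lie) because there are 1 knights.
- Bob (knave) says "We are all the same type" - this is FALSE (a lie) because Ivy is a knight and Uma and Bob are knaves.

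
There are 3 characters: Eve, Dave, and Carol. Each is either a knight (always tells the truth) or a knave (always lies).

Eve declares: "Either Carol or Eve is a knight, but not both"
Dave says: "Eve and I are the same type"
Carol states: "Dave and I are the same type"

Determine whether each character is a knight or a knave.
Eve is a knight.
Dave is a knight.
Carol is a knave.

Verification:
- Eve (knight) says "Either Carol or Eve is a knight, but not both" - this is TRUE because Carol is a knave and Eve is a knight.
- Dave (knight) says "Eve and I are the same type" - this is TRUE because Dave is a knight and Eve is a knight.
- Carol (knave) says "Dave and I are the same type" - this is FALSE (a lie) because Carol is a knave and Dave is a knight.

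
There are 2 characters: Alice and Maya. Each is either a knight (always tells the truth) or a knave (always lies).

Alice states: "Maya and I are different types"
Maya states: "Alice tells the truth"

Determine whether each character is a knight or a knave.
Alice is a knave.
Maya is a knave.

Verification:
- Alice (knave) says "Maya and I are different types" - this is FALSE (a lie) because Alice is a knave and Maya is a knave.
- Maya (knave) says "Alice tells the truth" - this is FALSE (a lie) because Alice is a knave.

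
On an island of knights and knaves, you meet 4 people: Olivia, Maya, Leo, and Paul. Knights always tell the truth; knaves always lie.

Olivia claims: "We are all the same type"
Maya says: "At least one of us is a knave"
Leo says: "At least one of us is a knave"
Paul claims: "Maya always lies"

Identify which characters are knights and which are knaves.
Olivia is a knave.
Maya is a knight.
Leo is a knight.
Paul is a knave.

Verification:
- Olivia (knave) says "We are all the same type" - this is FALSE (a lie) because Maya and Leo are knights and Olivia and Paul are knaves.
- Maya (knight) says "At least one of us is a knave" - this is TRUE because Olivia and Paul are knaves.
- Leo (knight) says "At least one of us is a knave" - this is TRUE because Olivia and Paul are knaves.
- Paul (knave) says "Maya always lies" - this is FALSE (a lie) because Maya is a knight.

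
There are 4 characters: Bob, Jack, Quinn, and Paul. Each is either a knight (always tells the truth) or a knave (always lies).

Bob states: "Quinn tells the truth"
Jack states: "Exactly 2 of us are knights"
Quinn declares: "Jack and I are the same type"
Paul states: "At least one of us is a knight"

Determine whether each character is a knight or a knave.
Bob is a knave.
Jack is a knight.
Quinn is a knave.
Paul is a knight.

Verification:
- Bob (knave) says "Quinn tells the truth" - this is FALSE (a lie) because Quinn is a knave.
- Jack (knight) says "Exactly 2 of us are knights" - this is TRUE because there are 2 knights.
- Quinn (knave) says "Jack and I are the same type" - this is FALSE (a lie) because Quinn is a knave and Jack is a knight.
- Paul (knight) says "At least one of us is a knight" - this is TRUE because Jack and Paul are knights.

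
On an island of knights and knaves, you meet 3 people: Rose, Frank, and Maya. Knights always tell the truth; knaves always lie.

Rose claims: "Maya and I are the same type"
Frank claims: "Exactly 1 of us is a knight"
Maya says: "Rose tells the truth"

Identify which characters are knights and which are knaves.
Rose is a knight.
Frank is a knave.
Maya is a knight.

Verification:
- Rose (knight) says "Maya and I are the same type" - this is TRUE because Rose is a knight and Maya is a knight.
- Frank (knave) says "Exactly 1 of us is a knight" - this is FALSE (a lie) because there are 2 knights.
- Maya (knight) says "Rose tells the truth" - this is TRUE because Rose is a knight.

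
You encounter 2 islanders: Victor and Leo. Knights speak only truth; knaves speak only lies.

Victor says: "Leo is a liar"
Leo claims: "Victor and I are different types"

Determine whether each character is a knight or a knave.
Victor is a knave.
Leo is a knight.

Verification:
- Victor (knave) says "Leo is a liar" - this is FALSE (a lie) because Leo is a knight.
- Leo (knight) says "Victor and I are different types" - this is TRUE because Leo is a knight and Victor is a knave.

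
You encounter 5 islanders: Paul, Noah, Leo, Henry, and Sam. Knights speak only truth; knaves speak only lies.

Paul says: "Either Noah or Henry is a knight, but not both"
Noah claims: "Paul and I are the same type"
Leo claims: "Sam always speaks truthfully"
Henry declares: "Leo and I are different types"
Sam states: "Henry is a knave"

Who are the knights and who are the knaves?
Paul is a knight.
Noah is a knave.
Leo is a knave.
Henry is a knight.
Sam is a knave.

Verification:
- Paul (knight) says "Either Noah or Henry is a knight, but not both" - this is TRUE because Noah is a knave and Henry is a knight.
- Noah (knave) says "Paul and I are the same type" - this is FALSE (a lie) because Noah is a knave and Paul is a knight.
- Leo (knave) says "Sam always speaks truthfully" - this is FALSE (a lie) because Sam is a knave.
- Henry (knight) says "Leo and I are different types" - this is TRUE because Henry is a knight and Leo is a knave.
- Sam (knave) says "Henry is a knave" - this is FALSE (a lie) because Henry is a knight.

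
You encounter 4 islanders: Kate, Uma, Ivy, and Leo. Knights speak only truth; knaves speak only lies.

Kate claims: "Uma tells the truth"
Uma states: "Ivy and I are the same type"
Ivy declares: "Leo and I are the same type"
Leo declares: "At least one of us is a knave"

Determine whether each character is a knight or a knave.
Kate is a knave.
Uma is a knave.
Ivy is a knight.
Leo is a knight.

Verification:
- Kate (knave) says "Uma tells the truth" - this is FALSE (a lie) because Uma is a knave.
- Uma (knave) says "Ivy and I are the same type" - this is FALSE (a lie) because Uma is a knave and Ivy is a knight.
- Ivy (knight) says "Leo and I are the same type" - this is TRUE because Ivy is a knight and Leo is a knight.
- Leo (knight) says "At least one of us is a knave" - this is TRUE because Kate and Uma are knaves.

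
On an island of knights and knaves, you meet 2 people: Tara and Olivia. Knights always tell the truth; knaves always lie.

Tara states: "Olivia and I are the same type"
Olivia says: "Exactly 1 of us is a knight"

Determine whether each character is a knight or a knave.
Tara is a knave.
Olivia is a knight.

Verification:
- Tara (knave) says "Olivia and I are the same type" - this is FALSE (a lie) because Tara is a knave and Olivia is a knight.
- Olivia (knight) says "Exactly 1 of us is a knight" - this is TRUE because there are 1 knights.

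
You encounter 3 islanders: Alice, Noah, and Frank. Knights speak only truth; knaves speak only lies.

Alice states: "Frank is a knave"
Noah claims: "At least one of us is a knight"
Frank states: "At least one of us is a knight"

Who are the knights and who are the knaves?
Alice is a knave.
Noah is a knight.
Frank is a knight.

Verification:
- Alice (knave) says "Frank is a knave" - this is FALSE (a lie) because Frank is a knight.
- Noah (knight) says "At least one of us is a knight" - this is TRUE because Noah and Frank are knights.
- Frank (knight) says "At least one of us is a knight" - this is TRUE because Noah and Frank are knights.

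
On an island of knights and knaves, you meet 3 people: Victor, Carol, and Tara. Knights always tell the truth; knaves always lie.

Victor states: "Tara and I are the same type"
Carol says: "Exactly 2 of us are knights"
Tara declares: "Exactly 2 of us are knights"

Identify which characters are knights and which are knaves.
Victor is a knave.
Carol is a knight.
Tara is a knight.

Verification:
- Victor (knave) says "Tara and I are the same type" - this is FALSE (a lie) because Victor is a knave and Tara is a knight.
- Carol (knight) says "Exactly 2 of us are knights" - this is TRUE because there are 2 knights.
- Tara (knight) says "Exactly 2 of us are knights" - this is TRUE because there are 2 knights.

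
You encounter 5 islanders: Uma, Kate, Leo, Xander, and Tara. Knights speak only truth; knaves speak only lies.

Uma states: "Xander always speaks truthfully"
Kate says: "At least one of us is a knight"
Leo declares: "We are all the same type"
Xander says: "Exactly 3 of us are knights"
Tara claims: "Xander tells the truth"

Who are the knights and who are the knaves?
Uma is a knave.
Kate is a knight.
Leo is a knave.
Xander is a knave.
Tara is a knave.

Verification:
- Uma (knave) says "Xander always speaks truthfully" - this is FALSE (a lie) because Xander is a knave.
- Kate (knight) says "At least one of us is a knight" - this is TRUE because Kate is a knight.
- Leo (knave) says "We are all the same type" - this is FALSE (a lie) because Kate is a knight and Uma, Leo, Xander, and Tara are knaves.
- Xander (knave) says "Exactly 3 of us are knights" - this is FALSE (a lie) because there are 1 knights.
- Tara (knave) says "Xander tells the truth" - this is FALSE (a lie) because Xander is a knave.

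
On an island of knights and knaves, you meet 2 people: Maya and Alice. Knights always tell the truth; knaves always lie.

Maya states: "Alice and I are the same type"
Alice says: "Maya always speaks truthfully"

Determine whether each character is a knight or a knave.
Maya is a knight.
Alice is a knight.

Verification:
- Maya (knight) says "Alice and I are the same type" - this is TRUE because Maya is a knight and Alice is a knight.
- Alice (knight) says "Maya always speaks truthfully" - this is TRUE because Maya is a knight.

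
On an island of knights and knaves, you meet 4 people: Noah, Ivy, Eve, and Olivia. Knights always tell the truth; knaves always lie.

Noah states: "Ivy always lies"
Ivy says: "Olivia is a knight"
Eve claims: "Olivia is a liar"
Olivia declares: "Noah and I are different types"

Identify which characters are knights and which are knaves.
Noah is a knave.
Ivy is a knight.
Eve is a knave.
Olivia is a knight.

Verification:
- Noah (knave) says "Ivy always lies" - this is FALSE (a lie) because Ivy is a knight.
- Ivy (knight) says "Olivia is a knight" - this is TRUE because Olivia is a knight.
- Eve (knave) says "Olivia is a liar" - this is FALSE (a lie) because Olivia is a knight.
- Olivia (knight) says "Noah and I are different types" - this is TRUE because Olivia is a knight and Noah is a knave.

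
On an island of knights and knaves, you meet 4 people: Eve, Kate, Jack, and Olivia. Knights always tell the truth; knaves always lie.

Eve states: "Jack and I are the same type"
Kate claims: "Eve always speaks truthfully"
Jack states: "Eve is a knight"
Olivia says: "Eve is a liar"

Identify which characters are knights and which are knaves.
Eve is a knight.
Kate is a knight.
Jack is a knight.
Olivia is a knave.

Verification:
- Eve (knight) says "Jack and I are the same type" - this is TRUE because Eve is a knight and Jack is a knight.
- Kate (knight) says "Eve always speaks truthfully" - this is TRUE because Eve is a knight.
- Jack (knight) says "Eve is a knight" - this is TRUE because Eve is a knight.
- Olivia (knave) says "Eve is a liar" - this is FALSE (a lie) because Eve is a knight.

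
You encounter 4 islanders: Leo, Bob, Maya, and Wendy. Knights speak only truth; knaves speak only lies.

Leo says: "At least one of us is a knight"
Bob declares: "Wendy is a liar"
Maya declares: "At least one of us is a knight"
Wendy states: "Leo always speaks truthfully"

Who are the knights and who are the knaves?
Leo is a knight.
Bob is a knave.
Maya is a knight.
Wendy is a knight.

Verification:
- Leo (knight) says "At least one of us is a knight" - this is TRUE because Leo, Maya, and Wendy are knights.
- Bob (knave) says "Wendy is a liar" - this is FALSE (a lie) because Wendy is a knight.
- Maya (knight) says "At least one of us is a knight" - this is TRUE because Leo, Maya, and Wendy are knights.
- Wendy (knight) says "Leo always speaks truthfully" - this is TRUE because Leo is a knight.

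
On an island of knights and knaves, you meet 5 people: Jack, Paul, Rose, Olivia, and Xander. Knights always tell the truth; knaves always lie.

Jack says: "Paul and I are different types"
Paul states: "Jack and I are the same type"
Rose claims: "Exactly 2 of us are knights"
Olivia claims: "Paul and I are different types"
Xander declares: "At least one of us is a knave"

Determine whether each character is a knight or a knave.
Jack is a knight.
Paul is a knave.
Rose is a knave.
Olivia is a knight.
Xander is a knight.

Verification:
- Jack (knight) says "Paul and I are different types" - this is TRUE because Jack is a knight and Paul is a knave.
- Paul (knave) says "Jack and I are the same type" - this is FALSE (a lie) because Paul is a knave and Jack is a knight.
- Rose (knave) says "Exactly 2 of us are knights" - this is FALSE (a lie) because there are 3 knights.
- Olivia (knight) says "Paul and I are different types" - this is TRUE because Olivia is a knight and Paul is a knave.
- Xander (knight) says "At least one of us is a knave" - this is TRUE because Paul and Rose are knaves.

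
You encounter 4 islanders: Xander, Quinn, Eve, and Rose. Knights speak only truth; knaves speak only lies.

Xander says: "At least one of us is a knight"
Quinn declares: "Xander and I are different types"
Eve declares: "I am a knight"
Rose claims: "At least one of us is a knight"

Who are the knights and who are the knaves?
Xander is a knave.
Quinn is a knave.
Eve is a knave.
Rose is a knave.

Verification:
- Xander (knave) says "At least one of us is a knight" - this is FALSE (a lie) because no one is a knight.
- Quinn (knave) says "Xander and I are different types" - this is FALSE (a lie) because Quinn is a knave and Xander is a knave.
- Eve (knave) says "I am a knight" - this is FALSE (a lie) because Eve is a knave.
- Rose (knave) says "At least one of us is a knight" - this is FALSE (a lie) because no one is a knight.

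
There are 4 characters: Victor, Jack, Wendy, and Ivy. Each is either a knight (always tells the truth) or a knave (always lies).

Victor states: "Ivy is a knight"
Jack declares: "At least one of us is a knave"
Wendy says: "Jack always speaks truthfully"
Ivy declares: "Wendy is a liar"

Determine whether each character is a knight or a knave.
Victor is a knave.
Jack is a knight.
Wendy is a knight.
Ivy is a knave.

Verification:
- Victor (knave) says "Ivy is a knight" - this is FALSE (a lie) because Ivy is a knave.
- Jack (knight) says "At least one of us is a knave" - this is TRUE because Victor and Ivy are knaves.
- Wendy (knight) says "Jack always speaks truthfully" - this is TRUE because Jack is a knight.
- Ivy (knave) says "Wendy is a liar" - this is FALSE (a lie) because Wendy is a knight.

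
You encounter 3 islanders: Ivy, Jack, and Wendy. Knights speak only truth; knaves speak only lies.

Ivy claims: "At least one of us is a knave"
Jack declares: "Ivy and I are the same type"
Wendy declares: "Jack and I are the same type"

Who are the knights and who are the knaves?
Ivy is a knight.
Jack is a knight.
Wendy is a knave.

Verification:
- Ivy (knight) says "At least one of us is a knave" - this is TRUE because Wendy is a knave.
- Jack (knight) says "Ivy and I are the same type" - this is TRUE because Jack is a knight and Ivy is a knight.
- Wendy (knave) says "Jack and I are the same type" - this is FALSE (a lie) because Wendy is a knave and Jack is a knight.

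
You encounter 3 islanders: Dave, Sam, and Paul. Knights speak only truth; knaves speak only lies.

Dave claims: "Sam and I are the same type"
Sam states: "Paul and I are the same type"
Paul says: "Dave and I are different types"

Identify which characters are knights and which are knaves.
Dave is a knave.
Sam is a knight.
Paul is a knight.

Verification:
- Dave (knave) says "Sam and I are the same type" - this is FALSE (a lie) because Dave is a knave and Sam is a knight.
- Sam (knight) says "Paul and I are the same type" - this is TRUE because Sam is a knight and Paul is a knight.
- Paul (knight) says "Dave and I are different types" - this is TRUE because Paul is a knight and Dave is a knave.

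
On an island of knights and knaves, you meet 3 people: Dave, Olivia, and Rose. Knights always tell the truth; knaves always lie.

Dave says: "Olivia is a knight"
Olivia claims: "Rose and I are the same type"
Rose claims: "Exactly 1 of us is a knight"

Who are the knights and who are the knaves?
Dave is a knave.
Olivia is a knave.
Rose is a knight.

Verification:
- Dave (knave) says "Olivia is a knight" - this is FALSE (a lie) because Olivia is a knave.
- Olivia (knave) says "Rose and I are the same type" - this is FALSE (a lie) because Olivia is a knave and Rose is a knight.
- Rose (knight) says "Exactly 1 of us is a knight" - this is TRUE because there are 1 knights.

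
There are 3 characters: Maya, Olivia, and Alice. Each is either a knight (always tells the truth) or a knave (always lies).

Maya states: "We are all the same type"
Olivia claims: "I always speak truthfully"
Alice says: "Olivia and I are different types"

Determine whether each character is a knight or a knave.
Maya is a knave.
Olivia is a knave.
Alice is a knight.

Verification:
- Maya (knave) says "We are all the same type" - this is FALSE (a lie) because Alice is a knight and Maya and Olivia are knaves.
- Olivia (knave) says "I always speak truthfully" - this is FALSE (a lie) because Olivia is a knave.
- Alice (knight) says "Olivia and I are different types" - this is TRUE because Alice is a knight and Olivia is a knave.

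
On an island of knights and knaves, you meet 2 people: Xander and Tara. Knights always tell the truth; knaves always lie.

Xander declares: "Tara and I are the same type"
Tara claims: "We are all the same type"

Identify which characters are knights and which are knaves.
Xander is a knight.
Tara is a knight.

Verification:
- Xander (knight) says "Tara and I are the same type" - this is TRUE because Xander is a knight and Tara is a knight.
- Tara (knight) says "We are all the same type" - this is TRUE because Xander and Tara are knights.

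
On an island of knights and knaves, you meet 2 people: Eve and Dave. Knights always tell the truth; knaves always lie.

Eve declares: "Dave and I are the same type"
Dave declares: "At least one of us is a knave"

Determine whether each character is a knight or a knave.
Eve is a knave.
Dave is a knight.

Verification:
- Eve (knave) says "Dave and I are the same type" - this is FALSE (a lie) because Eve is a knave and Dave is a knight.
- Dave (knight) says "At least one of us is a knave" - this is TRUE because Eve is a knave.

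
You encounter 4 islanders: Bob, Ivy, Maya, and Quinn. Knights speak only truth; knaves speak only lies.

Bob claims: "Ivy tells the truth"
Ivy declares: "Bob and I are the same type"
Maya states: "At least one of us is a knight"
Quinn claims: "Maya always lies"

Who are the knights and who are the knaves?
Bob is a knight.
Ivy is a knight.
Maya is a knight.
Quinn is a knave.

Verification:
- Bob (knight) says "Ivy tells the truth" - this is TRUE because Ivy is a knight.
- Ivy (knight) says "Bob and I are the same type" - this is TRUE because Ivy is a knight and Bob is a knight.
- Maya (knight) says "At least one of us is a knight" - this is TRUE because Bob, Ivy, and Maya are knights.
- Quinn (knave) says "Maya always lies" - this is FALSE (a lie) because Maya is a knight.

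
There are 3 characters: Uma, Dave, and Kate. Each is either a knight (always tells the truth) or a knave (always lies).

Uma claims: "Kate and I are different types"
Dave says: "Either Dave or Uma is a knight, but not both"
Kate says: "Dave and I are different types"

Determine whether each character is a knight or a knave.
Uma is a knave.
Dave is a knave.
Kate is a knave.

Verification:
- Uma (knave) says "Kate and I are different types" - this is FALSE (a lie) because Uma is a knave and Kate is a knave.
- Dave (knave) says "Either Dave or Uma is a knight, but not both" - this is FALSE (a lie) because Dave is a knave and Uma is a knave.
- Kate (knave) says "Dave and I are different types" - this is FALSE (a lie) because Kate is a knave and Dave is a knave.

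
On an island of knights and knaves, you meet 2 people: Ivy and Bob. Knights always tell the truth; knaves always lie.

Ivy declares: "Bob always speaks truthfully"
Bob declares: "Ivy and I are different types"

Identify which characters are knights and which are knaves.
Ivy is a knave.
Bob is a knave.

Verification:
- Ivy (knave) says "Bob always speaks truthfully" - this is FALSE (a lie) because Bob is a knave.
- Bob (knave) says "Ivy and I are different types" - this is FALSE (a lie) because Bob is a knave and Ivy is a knave.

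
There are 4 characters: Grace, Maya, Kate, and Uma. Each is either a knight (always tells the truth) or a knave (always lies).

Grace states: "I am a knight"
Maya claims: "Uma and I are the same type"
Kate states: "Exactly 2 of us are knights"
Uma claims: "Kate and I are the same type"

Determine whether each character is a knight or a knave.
Grace is a knave.
Maya is a knave.
Kate is a knight.
Uma is a knight.

Verification:
- Grace (knave) says "I am a knight" - this is FALSE (a lie) because Grace is a knave.
- Maya (knave) says "Uma and I are the same type" - this is FALSE (a lie) because Maya is a knave and Uma is a knight.
- Kate (knight) says "Exactly 2 of us are knights" - this is TRUE because there are 2 knights.
- Uma (knight) says "Kate and I are the same type" - this is TRUE because Uma is a knight and Kate is a knight.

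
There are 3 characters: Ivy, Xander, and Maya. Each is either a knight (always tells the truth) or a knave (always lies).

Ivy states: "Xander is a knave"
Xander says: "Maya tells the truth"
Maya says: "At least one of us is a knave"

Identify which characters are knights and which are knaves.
Ivy is a knave.
Xander is a knight.
Maya is a knight.

Verification:
- Ivy (knave) says "Xander is a knave" - this is FALSE (a lie) because Xander is a knight.
- Xander (knight) says "Maya tells the truth" - this is TRUE because Maya is a knight.
- Maya (knight) says "At least one of us is a knave" - this is TRUE because Ivy is a knave.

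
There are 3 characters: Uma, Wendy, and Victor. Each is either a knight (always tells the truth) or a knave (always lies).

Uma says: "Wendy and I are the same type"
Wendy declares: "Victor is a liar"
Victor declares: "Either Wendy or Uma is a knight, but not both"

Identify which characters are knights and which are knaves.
Uma is a knight.
Wendy is a knight.
Victor is a knave.

Verification:
- Uma (knight) says "Wendy and I are the same type" - this is TRUE because Uma is a knight and Wendy is a knight.
- Wendy (knight) says "Victor is a liar" - this is TRUE because Victor is a knave.
- Victor (knave) says "Either Wendy or Uma is a knight, but not both" - this is FALSE (a lie) because Wendy is a knight and Uma is a knight.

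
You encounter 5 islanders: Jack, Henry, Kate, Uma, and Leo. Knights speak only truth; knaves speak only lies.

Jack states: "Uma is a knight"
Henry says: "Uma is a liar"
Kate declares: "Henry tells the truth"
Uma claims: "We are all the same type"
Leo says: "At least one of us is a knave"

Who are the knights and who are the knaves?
Jack is a knave.
Henry is a knight.
Kate is a knight.
Uma is a knave.
Leo is a knight.

Verification:
- Jack (knave) says "Uma is a knight" - this is FALSE (a lie) because Uma is a knave.
- Henry (knight) says "Uma is a liar" - this is TRUE because Uma is a knave.
- Kate (knight) says "Henry tells the truth" - this is TRUE because Henry is a knight.
- Uma (knave) says "We are all the same type" - this is FALSE (a lie) because Henry, Kate, and Leo are knights and Jack and Uma are knaves.
- Leo (knight) says "At least one of us is a knave" - this is TRUE because Jack and Uma are knaves.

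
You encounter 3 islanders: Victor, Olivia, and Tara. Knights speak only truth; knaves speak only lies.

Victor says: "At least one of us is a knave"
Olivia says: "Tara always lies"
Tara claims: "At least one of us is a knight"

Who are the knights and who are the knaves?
Victor is a knight.
Olivia is a knave.
Tara is a knight.

Verification:
- Victor (knight) says "At least one of us is a knave" - this is TRUE because Olivia is a knave.
- Olivia (knave) says "Tara always lies" - this is FALSE (a lie) because Tara is a knight.
- Tara (knight) says "At least one of us is a knight" - this is TRUE because Victor and Tara are knights.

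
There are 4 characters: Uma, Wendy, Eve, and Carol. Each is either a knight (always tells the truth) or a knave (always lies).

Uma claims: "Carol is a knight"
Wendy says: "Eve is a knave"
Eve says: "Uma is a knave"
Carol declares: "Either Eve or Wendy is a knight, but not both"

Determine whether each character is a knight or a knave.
Uma is a knight.
Wendy is a knight.
Eve is a knave.
Carol is a knight.

Verification:
- Uma (knight) says "Carol is a knight" - this is TRUE because Carol is a knight.
- Wendy (knight) says "Eve is a knave" - this is TRUE because Eve is a knave.
- Eve (knave) says "Uma is a knave" - this is FALSE (a lie) because Uma is a knight.
- Carol (knight) says "Either Eve or Wendy is a knight, but not both" - this is TRUE because Eve is a knave and Wendy is a knight.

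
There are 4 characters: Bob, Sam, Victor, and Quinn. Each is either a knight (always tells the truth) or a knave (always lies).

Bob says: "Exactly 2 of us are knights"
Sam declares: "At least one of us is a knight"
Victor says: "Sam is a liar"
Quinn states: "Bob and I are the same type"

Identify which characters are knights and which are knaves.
Bob is a knight.
Sam is a knight.
Victor is a knave.
Quinn is a knave.

Verification:
- Bob (knight) says "Exactly 2 of us are knights" - this is TRUE because there are 2 knights.
- Sam (knight) says "At least one of us is a knight" - this is TRUE because Bob and Sam are knights.
- Victor (knave) says "Sam is a liar" - this is FALSE (a lie) because Sam is a knight.
- Quinn (knave) says "Bob and I are the same type" - this is FALSE (a lie) because Quinn is a knave and Bob is a knight.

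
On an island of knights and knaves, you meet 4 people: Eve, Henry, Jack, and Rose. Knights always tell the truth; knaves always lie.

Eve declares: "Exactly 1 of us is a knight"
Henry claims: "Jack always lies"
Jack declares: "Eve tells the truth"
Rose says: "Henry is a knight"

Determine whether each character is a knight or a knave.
Eve is a knave.
Henry is a knight.
Jack is a knave.
Rose is a knight.

Verification:
- Eve (knave) says "Exactly 1 of us is a knight" - this is FALSE (a lie) because there are 2 knights.
- Henry (knight) says "Jack always lies" - this is TRUE because Jack is a knave.
- Jack (knave) says "Eve tells the truth" - this is FALSE (a lie) because Eve is a knave.
- Rose (knight) says "Henry is a knight" - this is TRUE because Henry is a knight.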